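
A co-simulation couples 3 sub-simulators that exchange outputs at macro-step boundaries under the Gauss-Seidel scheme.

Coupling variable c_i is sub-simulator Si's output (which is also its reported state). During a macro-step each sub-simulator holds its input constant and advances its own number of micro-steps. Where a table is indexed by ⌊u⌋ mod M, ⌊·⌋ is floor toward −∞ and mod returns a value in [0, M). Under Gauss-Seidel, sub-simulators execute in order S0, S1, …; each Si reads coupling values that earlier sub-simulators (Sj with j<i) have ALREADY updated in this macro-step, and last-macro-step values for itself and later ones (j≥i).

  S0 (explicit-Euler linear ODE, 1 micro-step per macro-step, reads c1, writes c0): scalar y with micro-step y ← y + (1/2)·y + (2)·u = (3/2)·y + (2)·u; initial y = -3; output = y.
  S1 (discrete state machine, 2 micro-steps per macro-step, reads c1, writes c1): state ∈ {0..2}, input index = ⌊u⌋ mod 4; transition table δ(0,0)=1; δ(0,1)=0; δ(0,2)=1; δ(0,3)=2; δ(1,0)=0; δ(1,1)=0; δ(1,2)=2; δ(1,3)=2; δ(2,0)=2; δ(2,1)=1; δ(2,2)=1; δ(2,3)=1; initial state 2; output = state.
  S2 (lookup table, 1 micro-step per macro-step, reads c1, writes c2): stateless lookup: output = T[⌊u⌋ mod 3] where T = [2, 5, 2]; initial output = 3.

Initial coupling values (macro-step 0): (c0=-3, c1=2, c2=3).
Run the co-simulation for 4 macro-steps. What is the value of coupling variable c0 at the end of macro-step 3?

c0 at macro-step 3 = 71/8

macro 1: S0 reads c1=2 → after 1×micro: -1/2; S1 reads c1=2 → after 2×micro: 2; S2 reads c1=2 → after 1×micro: 2 ⇒ (c0=-1/2, c1=2, c2=2)
macro 2: S0 reads c1=2 → after 1×micro: 13/4; S1 reads c1=2 → after 2×micro: 2; S2 reads c1=2 → after 1×micro: 2 ⇒ (c0=13/4, c1=2, c2=2)
macro 3: S0 reads c1=2 → after 1×micro: 71/8; S1 reads c1=2 → after 2×micro: 2; S2 reads c1=2 → after 1×micro: 2 ⇒ (c0=71/8, c1=2, c2=2)
macro 4: S0 reads c1=2 → after 1×micro: 277/16; S1 reads c1=2 → after 2×micro: 2; S2 reads c1=2 → after 1×micro: 2 ⇒ (c0=277/16, c1=2, c2=2)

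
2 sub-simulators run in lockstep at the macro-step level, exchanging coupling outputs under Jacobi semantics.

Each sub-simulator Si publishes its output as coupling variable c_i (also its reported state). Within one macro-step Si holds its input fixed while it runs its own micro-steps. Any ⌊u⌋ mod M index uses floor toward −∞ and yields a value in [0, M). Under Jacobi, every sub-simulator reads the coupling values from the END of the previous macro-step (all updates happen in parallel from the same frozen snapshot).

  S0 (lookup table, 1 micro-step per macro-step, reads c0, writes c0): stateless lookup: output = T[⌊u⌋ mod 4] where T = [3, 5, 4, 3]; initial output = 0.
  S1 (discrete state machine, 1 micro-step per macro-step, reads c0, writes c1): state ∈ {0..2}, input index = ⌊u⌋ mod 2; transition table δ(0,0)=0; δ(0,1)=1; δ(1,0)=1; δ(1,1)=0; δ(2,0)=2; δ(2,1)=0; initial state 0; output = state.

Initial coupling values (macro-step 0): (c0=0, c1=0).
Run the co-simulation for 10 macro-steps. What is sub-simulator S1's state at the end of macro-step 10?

macro 1: S0 reads c0=0 → after 1×micro: 3; S1 reads c0=0 → after 1×micro: 0 ⇒ (c0=3, c1=0)
macro 2: S0 reads c0=3 → after 1×micro: 3; S1 reads c0=3 → after 1×micro: 1 ⇒ (c0=3, c1=1)
macro 3: S0 reads c0=3 → after 1×micro: 3; S1 reads c0=3 → after 1×micro: 0 ⇒ (c0=3, c1=0)
macro 4: S0 reads c0=3 → after 1×micro: 3; S1 reads c0=3 → after 1×micro: 1 ⇒ (c0=3, c1=1)
macro 5: S0 reads c0=3 → after 1×micro: 3; S1 reads c0=3 → after 1×micro: 0 ⇒ (c0=3, c1=0)
macro 6: S0 reads c0=3 → after 1×micro: 3; S1 reads c0=3 → after 1×micro: 1 ⇒ (c0=3, c1=1)
macro 7: S0 reads c0=3 → after 1×micro: 3; S1 reads c0=3 → after 1×micro: 0 ⇒ (c0=3, c1=0)
macro 8: S0 reads c0=3 → after 1×micro: 3; S1 reads c0=3 → after 1×micro: 1 ⇒ (c0=3, c1=1)
macro 9: S0 reads c0=3 → after 1×micro: 3; S1 reads c0=3 → after 1×micro: 0 ⇒ (c0=3, c1=0)
macro 10: S0 reads c0=3 → after 1×micro: 3; S1 reads c0=3 → after 1×micro: 1 ⇒ (c0=3, c1=1)

S1 state at macro-step 10 = 1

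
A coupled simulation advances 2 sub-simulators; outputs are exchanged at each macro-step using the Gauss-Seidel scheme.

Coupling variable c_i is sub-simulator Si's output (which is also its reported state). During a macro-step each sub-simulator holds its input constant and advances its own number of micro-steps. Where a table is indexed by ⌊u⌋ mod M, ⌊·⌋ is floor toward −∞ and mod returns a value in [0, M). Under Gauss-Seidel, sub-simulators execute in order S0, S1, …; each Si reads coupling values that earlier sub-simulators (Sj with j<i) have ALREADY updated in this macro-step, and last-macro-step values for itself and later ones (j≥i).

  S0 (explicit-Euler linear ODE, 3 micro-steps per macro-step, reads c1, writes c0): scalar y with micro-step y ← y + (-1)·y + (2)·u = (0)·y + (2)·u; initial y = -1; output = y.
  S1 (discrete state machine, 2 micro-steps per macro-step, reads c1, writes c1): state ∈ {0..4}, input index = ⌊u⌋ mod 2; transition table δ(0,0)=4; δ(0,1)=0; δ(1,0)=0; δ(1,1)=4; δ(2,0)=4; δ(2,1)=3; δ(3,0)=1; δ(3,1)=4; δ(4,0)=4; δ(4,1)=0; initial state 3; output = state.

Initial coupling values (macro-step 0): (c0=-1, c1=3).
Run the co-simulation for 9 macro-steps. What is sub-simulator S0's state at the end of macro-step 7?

macro 1: S0 reads c1=3 → after 3×micro: 6; S1 reads c1=3 → after 2×micro: 0 ⇒ (c0=6, c1=0)
macro 2: S0 reads c1=0 → after 3×micro: 0; S1 reads c1=0 → after 2×micro: 4 ⇒ (c0=0, c1=4)
macro 3: S0 reads c1=4 → after 3×micro: 8; S1 reads c1=4 → after 2×micro: 4 ⇒ (c0=8, c1=4)
macro 4: S0 reads c1=4 → after 3×micro: 8; S1 reads c1=4 → after 2×micro: 4 ⇒ (c0=8, c1=4)
macro 5: S0 reads c1=4 → after 3×micro: 8; S1 reads c1=4 → after 2×micro: 4 ⇒ (c0=8, c1=4)
macro 6: S0 reads c1=4 → after 3×micro: 8; S1 reads c1=4 → after 2×micro: 4 ⇒ (c0=8, c1=4)
macro 7: S0 reads c1=4 → after 3×micro: 8; S1 reads c1=4 → after 2×micro: 4 ⇒ (c0=8, c1=4)
macro 8: S0 reads c1=4 → after 3×micro: 8; S1 reads c1=4 → after 2×micro: 4 ⇒ (c0=8, c1=4)
macro 9: S0 reads c1=4 → after 3×micro: 8; S1 reads c1=4 → after 2×micro: 4 ⇒ (c0=8, c1=4)

S0 state at macro-step 7 = 8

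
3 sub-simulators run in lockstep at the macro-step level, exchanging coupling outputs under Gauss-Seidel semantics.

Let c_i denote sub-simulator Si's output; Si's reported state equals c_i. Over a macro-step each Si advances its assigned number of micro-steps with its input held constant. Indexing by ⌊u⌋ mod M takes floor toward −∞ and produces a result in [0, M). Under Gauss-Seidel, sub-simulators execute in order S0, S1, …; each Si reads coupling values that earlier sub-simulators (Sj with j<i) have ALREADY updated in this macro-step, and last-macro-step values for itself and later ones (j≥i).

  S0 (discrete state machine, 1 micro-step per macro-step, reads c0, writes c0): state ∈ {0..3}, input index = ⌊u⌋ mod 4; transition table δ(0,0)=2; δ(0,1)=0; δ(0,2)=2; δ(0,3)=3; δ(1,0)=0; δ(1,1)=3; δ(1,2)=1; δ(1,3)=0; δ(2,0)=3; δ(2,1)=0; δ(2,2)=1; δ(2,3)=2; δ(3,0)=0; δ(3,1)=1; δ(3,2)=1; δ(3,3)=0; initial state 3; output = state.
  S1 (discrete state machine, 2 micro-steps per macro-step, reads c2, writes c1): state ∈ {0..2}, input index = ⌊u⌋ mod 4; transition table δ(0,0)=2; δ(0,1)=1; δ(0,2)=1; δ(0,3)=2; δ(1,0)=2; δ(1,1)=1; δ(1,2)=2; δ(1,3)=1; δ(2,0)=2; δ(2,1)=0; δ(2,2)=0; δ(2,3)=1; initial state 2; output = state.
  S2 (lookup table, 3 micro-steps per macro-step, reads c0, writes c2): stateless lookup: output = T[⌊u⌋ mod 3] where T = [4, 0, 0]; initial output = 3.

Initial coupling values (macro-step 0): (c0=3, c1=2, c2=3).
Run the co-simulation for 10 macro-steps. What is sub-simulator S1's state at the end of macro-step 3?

S1 state at macro-step 3 = 2

macro 1: S0 reads c0=3 → after 1×micro: 0; S1 reads c2=3 → after 2×micro: 1; S2 reads c0=0 → after 3×micro: 4 ⇒ (c0=0, c1=1, c2=4)
macro 2: S0 reads c0=0 → after 1×micro: 2; S1 reads c2=4 → after 2×micro: 2; S2 reads c0=2 → after 3×micro: 0 ⇒ (c0=2, c1=2, c2=0)
macro 3: S0 reads c0=2 → after 1×micro: 1; S1 reads c2=0 → after 2×micro: 2; S2 reads c0=1 → after 3×micro: 0 ⇒ (c0=1, c1=2, c2=0)
macro 4: S0 reads c0=1 → after 1×micro: 3; S1 reads c2=0 → after 2×micro: 2; S2 reads c0=3 → after 3×micro: 4 ⇒ (c0=3, c1=2, c2=4)
macro 5: S0 reads c0=3 → after 1×micro: 0; S1 reads c2=4 → after 2×micro: 2; S2 reads c0=0 → after 3×micro: 4 ⇒ (c0=0, c1=2, c2=4)
macro 6: S0 reads c0=0 → after 1×micro: 2; S1 reads c2=4 → after 2×micro: 2; S2 reads c0=2 → after 3×micro: 0 ⇒ (c0=2, c1=2, c2=0)
macro 7: S0 reads c0=2 → after 1×micro: 1; S1 reads c2=0 → after 2×micro: 2; S2 reads c0=1 → after 3×micro: 0 ⇒ (c0=1, c1=2, c2=0)
macro 8: S0 reads c0=1 → after 1×micro: 3; S1 reads c2=0 → after 2×micro: 2; S2 reads c0=3 → after 3×micro: 4 ⇒ (c0=3, c1=2, c2=4)
macro 9: S0 reads c0=3 → after 1×micro: 0; S1 reads c2=4 → after 2×micro: 2; S2 reads c0=0 → after 3×micro: 4 ⇒ (c0=0, c1=2, c2=4)
macro 10: S0 reads c0=0 → after 1×micro: 2; S1 reads c2=4 → after 2×micro: 2; S2 reads c0=2 → after 3×micro: 0 ⇒ (c0=2, c1=2, c2=0)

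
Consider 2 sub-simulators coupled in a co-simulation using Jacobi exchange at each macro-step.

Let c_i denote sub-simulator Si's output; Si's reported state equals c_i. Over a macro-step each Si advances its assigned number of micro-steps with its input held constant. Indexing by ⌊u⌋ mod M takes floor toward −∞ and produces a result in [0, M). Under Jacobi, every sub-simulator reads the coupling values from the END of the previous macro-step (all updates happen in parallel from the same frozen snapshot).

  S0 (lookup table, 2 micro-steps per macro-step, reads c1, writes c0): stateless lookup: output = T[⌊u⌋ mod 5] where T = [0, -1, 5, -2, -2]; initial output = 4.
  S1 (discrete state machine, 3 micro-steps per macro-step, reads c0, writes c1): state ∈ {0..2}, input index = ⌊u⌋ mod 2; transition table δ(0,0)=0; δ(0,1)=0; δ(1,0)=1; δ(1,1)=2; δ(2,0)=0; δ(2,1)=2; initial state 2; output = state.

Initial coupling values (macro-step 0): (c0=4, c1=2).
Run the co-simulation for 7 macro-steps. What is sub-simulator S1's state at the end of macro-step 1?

macro 1: S0 reads c1=2 → after 2×micro: 5; S1 reads c0=4 → after 3×micro: 0 ⇒ (c0=5, c1=0)
macro 2: S0 reads c1=0 → after 2×micro: 0; S1 reads c0=5 → after 3×micro: 0 ⇒ (c0=0, c1=0)
macro 3: S0 reads c1=0 → after 2×micro: 0; S1 reads c0=0 → after 3×micro: 0 ⇒ (c0=0, c1=0)
macro 4: S0 reads c1=0 → after 2×micro: 0; S1 reads c0=0 → after 3×micro: 0 ⇒ (c0=0, c1=0)
macro 5: S0 reads c1=0 → after 2×micro: 0; S1 reads c0=0 → after 3×micro: 0 ⇒ (c0=0, c1=0)
macro 6: S0 reads c1=0 → after 2×micro: 0; S1 reads c0=0 → after 3×micro: 0 ⇒ (c0=0, c1=0)
macro 7: S0 reads c1=0 → after 2×micro: 0; S1 reads c0=0 → after 3×micro: 0 ⇒ (c0=0, c1=0)

S1 state at macro-step 1 = 0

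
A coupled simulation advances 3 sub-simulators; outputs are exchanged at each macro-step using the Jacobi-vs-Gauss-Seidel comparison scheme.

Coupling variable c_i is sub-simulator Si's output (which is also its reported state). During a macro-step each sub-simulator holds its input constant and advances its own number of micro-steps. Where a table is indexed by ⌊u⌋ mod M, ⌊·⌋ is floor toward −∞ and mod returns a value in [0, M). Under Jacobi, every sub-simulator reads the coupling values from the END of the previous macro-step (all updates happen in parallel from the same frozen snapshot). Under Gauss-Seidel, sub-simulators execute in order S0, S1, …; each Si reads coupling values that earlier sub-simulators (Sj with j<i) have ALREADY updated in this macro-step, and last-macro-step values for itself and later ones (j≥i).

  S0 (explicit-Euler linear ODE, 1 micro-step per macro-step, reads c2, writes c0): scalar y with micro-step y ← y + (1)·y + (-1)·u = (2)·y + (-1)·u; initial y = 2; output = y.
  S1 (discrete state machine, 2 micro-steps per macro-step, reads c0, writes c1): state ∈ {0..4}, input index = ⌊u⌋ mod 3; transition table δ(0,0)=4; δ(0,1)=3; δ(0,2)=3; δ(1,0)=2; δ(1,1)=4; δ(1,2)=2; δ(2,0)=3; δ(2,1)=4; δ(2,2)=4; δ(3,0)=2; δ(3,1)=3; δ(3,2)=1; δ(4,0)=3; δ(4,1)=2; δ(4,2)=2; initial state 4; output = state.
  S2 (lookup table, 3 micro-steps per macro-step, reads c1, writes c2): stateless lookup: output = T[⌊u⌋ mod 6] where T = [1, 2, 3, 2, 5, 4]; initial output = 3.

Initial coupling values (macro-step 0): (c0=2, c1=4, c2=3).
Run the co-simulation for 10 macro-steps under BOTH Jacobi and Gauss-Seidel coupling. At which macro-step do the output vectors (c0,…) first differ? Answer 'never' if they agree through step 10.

first divergence at macro-step: 2

[Jacobi] macro 1: S0 reads c2=3 → after 1×micro: 1; S1 reads c0=2 → after 2×micro: 4; S2 reads c1=4 → after 3×micro: 5 ⇒ (c0=1, c1=4, c2=5)
[Jacobi] macro 2: S0 reads c2=5 → after 1×micro: -3; S1 reads c0=1 → after 2×micro: 4; S2 reads c1=4 → after 3×micro: 5 ⇒ (c0=-3, c1=4, c2=5)
[Jacobi] macro 3: S0 reads c2=5 → after 1×micro: -11; S1 reads c0=-3 → after 2×micro: 2; S2 reads c1=4 → after 3×micro: 5 ⇒ (c0=-11, c1=2, c2=5)
[Jacobi] macro 4: S0 reads c2=5 → after 1×micro: -27; S1 reads c0=-11 → after 2×micro: 2; S2 reads c1=2 → after 3×micro: 3 ⇒ (c0=-27, c1=2, c2=3)
[Jacobi] macro 5: S0 reads c2=3 → after 1×micro: -57; S1 reads c0=-27 → after 2×micro: 2; S2 reads c1=2 → after 3×micro: 3 ⇒ (c0=-57, c1=2, c2=3)
[Jacobi] macro 6: S0 reads c2=3 → after 1×micro: -117; S1 reads c0=-57 → after 2×micro: 2; S2 reads c1=2 → after 3×micro: 3 ⇒ (c0=-117, c1=2, c2=3)
[Jacobi] macro 7: S0 reads c2=3 → after 1×micro: -237; S1 reads c0=-117 → after 2×micro: 2; S2 reads c1=2 → after 3×micro: 3 ⇒ (c0=-237, c1=2, c2=3)
[Jacobi] macro 8: S0 reads c2=3 → after 1×micro: -477; S1 reads c0=-237 → after 2×micro: 2; S2 reads c1=2 → after 3×micro: 3 ⇒ (c0=-477, c1=2, c2=3)
[Jacobi] macro 9: S0 reads c2=3 → after 1×micro: -957; S1 reads c0=-477 → after 2×micro: 2; S2 reads c1=2 → after 3×micro: 3 ⇒ (c0=-957, c1=2, c2=3)
[Jacobi] macro 10: S0 reads c2=3 → after 1×micro: -1917; S1 reads c0=-957 → after 2×micro: 2; S2 reads c1=2 → after 3×micro: 3 ⇒ (c0=-1917, c1=2, c2=3)
[Gauss-Seidel] macro 1: S0 reads c2=3 → after 1×micro: 1; S1 reads c0=1 → after 2×micro: 4; S2 reads c1=4 → after 3×micro: 5 ⇒ (c0=1, c1=4, c2=5)
[Gauss-Seidel] macro 2: S0 reads c2=5 → after 1×micro: -3; S1 reads c0=-3 → after 2×micro: 2; S2 reads c1=2 → after 3×micro: 3 ⇒ (c0=-3, c1=2, c2=3)
[Gauss-Seidel] macro 3: S0 reads c2=3 → after 1×micro: -9; S1 reads c0=-9 → after 2×micro: 2; S2 reads c1=2 → after 3×micro: 3 ⇒ (c0=-9, c1=2, c2=3)
[Gauss-Seidel] macro 4: S0 reads c2=3 → after 1×micro: -21; S1 reads c0=-21 → after 2×micro: 2; S2 reads c1=2 → after 3×micro: 3 ⇒ (c0=-21, c1=2, c2=3)
[Gauss-Seidel] macro 5: S0 reads c2=3 → after 1×micro: -45; S1 reads c0=-45 → after 2×micro: 2; S2 reads c1=2 → after 3×micro: 3 ⇒ (c0=-45, c1=2, c2=3)
[Gauss-Seidel] macro 6: S0 reads c2=3 → after 1×micro: -93; S1 reads c0=-93 → after 2×micro: 2; S2 reads c1=2 → after 3×micro: 3 ⇒ (c0=-93, c1=2, c2=3)
[Gauss-Seidel] macro 7: S0 reads c2=3 → after 1×micro: -189; S1 reads c0=-189 → after 2×micro: 2; S2 reads c1=2 → after 3×micro: 3 ⇒ (c0=-189, c1=2, c2=3)
[Gauss-Seidel] macro 8: S0 reads c2=3 → after 1×micro: -381; S1 reads c0=-381 → after 2×micro: 2; S2 reads c1=2 → after 3×micro: 3 ⇒ (c0=-381, c1=2, c2=3)
[Gauss-Seidel] macro 9: S0 reads c2=3 → after 1×micro: -765; S1 reads c0=-765 → after 2×micro: 2; S2 reads c1=2 → after 3×micro: 3 ⇒ (c0=-765, c1=2, c2=3)
[Gauss-Seidel] macro 10: S0 reads c2=3 → after 1×micro: -1533; S1 reads c0=-1533 → after 2×micro: 2; S2 reads c1=2 → after 3×micro: 3 ⇒ (c0=-1533, c1=2, c2=3)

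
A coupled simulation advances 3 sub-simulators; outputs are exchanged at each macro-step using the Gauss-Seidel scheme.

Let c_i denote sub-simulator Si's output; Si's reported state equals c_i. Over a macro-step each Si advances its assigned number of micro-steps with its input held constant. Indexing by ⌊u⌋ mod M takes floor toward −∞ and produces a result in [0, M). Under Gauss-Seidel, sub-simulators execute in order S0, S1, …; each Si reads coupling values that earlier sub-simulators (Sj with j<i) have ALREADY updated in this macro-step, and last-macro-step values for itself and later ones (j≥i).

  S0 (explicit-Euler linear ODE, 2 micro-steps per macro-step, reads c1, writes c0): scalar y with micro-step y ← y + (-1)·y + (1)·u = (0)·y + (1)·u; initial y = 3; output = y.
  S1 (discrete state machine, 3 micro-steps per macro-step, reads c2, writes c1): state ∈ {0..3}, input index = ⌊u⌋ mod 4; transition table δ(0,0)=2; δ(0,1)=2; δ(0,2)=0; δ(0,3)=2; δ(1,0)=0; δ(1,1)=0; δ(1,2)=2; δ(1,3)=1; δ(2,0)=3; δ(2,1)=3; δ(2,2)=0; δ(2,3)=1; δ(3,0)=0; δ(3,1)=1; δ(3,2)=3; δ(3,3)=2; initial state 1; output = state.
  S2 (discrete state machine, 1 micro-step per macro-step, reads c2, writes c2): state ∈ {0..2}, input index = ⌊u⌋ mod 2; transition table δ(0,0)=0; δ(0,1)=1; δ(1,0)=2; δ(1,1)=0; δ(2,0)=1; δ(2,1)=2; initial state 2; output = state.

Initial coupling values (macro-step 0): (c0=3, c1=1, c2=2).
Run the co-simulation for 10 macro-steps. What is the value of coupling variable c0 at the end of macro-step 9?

c0 at macro-step 9 = 3

macro 1: S0 reads c1=1 → after 2×micro: 1; S1 reads c2=2 → after 3×micro: 0; S2 reads c2=2 → after 1×micro: 1 ⇒ (c0=1, c1=0, c2=1)
macro 2: S0 reads c1=0 → after 2×micro: 0; S1 reads c2=1 → after 3×micro: 1; S2 reads c2=1 → after 1×micro: 0 ⇒ (c0=0, c1=1, c2=0)
macro 3: S0 reads c1=1 → after 2×micro: 1; S1 reads c2=0 → after 3×micro: 3; S2 reads c2=0 → after 1×micro: 0 ⇒ (c0=1, c1=3, c2=0)
macro 4: S0 reads c1=3 → after 2×micro: 3; S1 reads c2=0 → after 3×micro: 3; S2 reads c2=0 → after 1×micro: 0 ⇒ (c0=3, c1=3, c2=0)
macro 5: S0 reads c1=3 → after 2×micro: 3; S1 reads c2=0 → after 3×micro: 3; S2 reads c2=0 → after 1×micro: 0 ⇒ (c0=3, c1=3, c2=0)
macro 6: S0 reads c1=3 → after 2×micro: 3; S1 reads c2=0 → after 3×micro: 3; S2 reads c2=0 → after 1×micro: 0 ⇒ (c0=3, c1=3, c2=0)
macro 7: S0 reads c1=3 → after 2×micro: 3; S1 reads c2=0 → after 3×micro: 3; S2 reads c2=0 → after 1×micro: 0 ⇒ (c0=3, c1=3, c2=0)
macro 8: S0 reads c1=3 → after 2×micro: 3; S1 reads c2=0 → after 3×micro: 3; S2 reads c2=0 → after 1×micro: 0 ⇒ (c0=3, c1=3, c2=0)
macro 9: S0 reads c1=3 → after 2×micro: 3; S1 reads c2=0 → after 3×micro: 3; S2 reads c2=0 → after 1×micro: 0 ⇒ (c0=3, c1=3, c2=0)
macro 10: S0 reads c1=3 → after 2×micro: 3; S1 reads c2=0 → after 3×micro: 3; S2 reads c2=0 → after 1×micro: 0 ⇒ (c0=3, c1=3, c2=0)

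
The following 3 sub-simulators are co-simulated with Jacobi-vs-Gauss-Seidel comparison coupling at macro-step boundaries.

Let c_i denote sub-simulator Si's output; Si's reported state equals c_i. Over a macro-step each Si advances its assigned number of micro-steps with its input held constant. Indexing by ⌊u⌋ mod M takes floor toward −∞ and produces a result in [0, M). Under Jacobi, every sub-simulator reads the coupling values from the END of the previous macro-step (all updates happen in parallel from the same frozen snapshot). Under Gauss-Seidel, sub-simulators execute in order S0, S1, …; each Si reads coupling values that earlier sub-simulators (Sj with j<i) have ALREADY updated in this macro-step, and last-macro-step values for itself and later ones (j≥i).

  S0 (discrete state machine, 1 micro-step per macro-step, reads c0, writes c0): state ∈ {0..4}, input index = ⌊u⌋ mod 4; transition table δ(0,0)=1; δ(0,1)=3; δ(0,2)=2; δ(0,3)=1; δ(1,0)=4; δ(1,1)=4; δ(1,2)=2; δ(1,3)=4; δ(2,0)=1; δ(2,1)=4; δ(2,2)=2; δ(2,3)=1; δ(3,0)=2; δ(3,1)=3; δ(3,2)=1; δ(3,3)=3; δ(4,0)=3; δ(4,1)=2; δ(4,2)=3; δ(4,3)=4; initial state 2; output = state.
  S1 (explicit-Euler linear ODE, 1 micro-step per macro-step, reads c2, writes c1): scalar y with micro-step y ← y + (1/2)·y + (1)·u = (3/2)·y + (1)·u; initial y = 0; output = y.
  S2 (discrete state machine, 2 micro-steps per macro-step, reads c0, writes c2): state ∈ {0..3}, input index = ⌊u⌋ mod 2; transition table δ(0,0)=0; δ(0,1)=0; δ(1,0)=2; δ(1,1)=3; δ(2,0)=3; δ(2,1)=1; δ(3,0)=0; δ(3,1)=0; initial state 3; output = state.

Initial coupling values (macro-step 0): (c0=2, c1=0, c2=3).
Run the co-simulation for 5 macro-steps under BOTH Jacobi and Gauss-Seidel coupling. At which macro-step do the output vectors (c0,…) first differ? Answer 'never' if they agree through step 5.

first divergence at macro-step: never

[Jacobi] macro 1: S0 reads c0=2 → after 1×micro: 2; S1 reads c2=3 → after 1×micro: 3; S2 reads c0=2 → after 2×micro: 0 ⇒ (c0=2, c1=3, c2=0)
[Jacobi] macro 2: S0 reads c0=2 → after 1×micro: 2; S1 reads c2=0 → after 1×micro: 9/2; S2 reads c0=2 → after 2×micro: 0 ⇒ (c0=2, c1=9/2, c2=0)
[Jacobi] macro 3: S0 reads c0=2 → after 1×micro: 2; S1 reads c2=0 → after 1×micro: 27/4; S2 reads c0=2 → after 2×micro: 0 ⇒ (c0=2, c1=27/4, c2=0)
[Jacobi] macro 4: S0 reads c0=2 → after 1×micro: 2; S1 reads c2=0 → after 1×micro: 81/8; S2 reads c0=2 → after 2×micro: 0 ⇒ (c0=2, c1=81/8, c2=0)
[Jacobi] macro 5: S0 reads c0=2 → after 1×micro: 2; S1 reads c2=0 → after 1×micro: 243/16; S2 reads c0=2 → after 2×micro: 0 ⇒ (c0=2, c1=243/16, c2=0)
[Gauss-Seidel] macro 1: S0 reads c0=2 → after 1×micro: 2; S1 reads c2=3 → after 1×micro: 3; S2 reads c0=2 → after 2×micro: 0 ⇒ (c0=2, c1=3, c2=0)
[Gauss-Seidel] macro 2: S0 reads c0=2 → after 1×micro: 2; S1 reads c2=0 → after 1×micro: 9/2; S2 reads c0=2 → after 2×micro: 0 ⇒ (c0=2, c1=9/2, c2=0)
[Gauss-Seidel] macro 3: S0 reads c0=2 → after 1×micro: 2; S1 reads c2=0 → after 1×micro: 27/4; S2 reads c0=2 → after 2×micro: 0 ⇒ (c0=2, c1=27/4, c2=0)
[Gauss-Seidel] macro 4: S0 reads c0=2 → after 1×micro: 2; S1 reads c2=0 → after 1×micro: 81/8; S2 reads c0=2 → after 2×micro: 0 ⇒ (c0=2, c1=81/8, c2=0)
[Gauss-Seidel] macro 5: S0 reads c0=2 → after 1×micro: 2; S1 reads c2=0 → after 1×micro: 243/16; S2 reads c0=2 → after 2×micro: 0 ⇒ (c0=2, c1=243/16, c2=0)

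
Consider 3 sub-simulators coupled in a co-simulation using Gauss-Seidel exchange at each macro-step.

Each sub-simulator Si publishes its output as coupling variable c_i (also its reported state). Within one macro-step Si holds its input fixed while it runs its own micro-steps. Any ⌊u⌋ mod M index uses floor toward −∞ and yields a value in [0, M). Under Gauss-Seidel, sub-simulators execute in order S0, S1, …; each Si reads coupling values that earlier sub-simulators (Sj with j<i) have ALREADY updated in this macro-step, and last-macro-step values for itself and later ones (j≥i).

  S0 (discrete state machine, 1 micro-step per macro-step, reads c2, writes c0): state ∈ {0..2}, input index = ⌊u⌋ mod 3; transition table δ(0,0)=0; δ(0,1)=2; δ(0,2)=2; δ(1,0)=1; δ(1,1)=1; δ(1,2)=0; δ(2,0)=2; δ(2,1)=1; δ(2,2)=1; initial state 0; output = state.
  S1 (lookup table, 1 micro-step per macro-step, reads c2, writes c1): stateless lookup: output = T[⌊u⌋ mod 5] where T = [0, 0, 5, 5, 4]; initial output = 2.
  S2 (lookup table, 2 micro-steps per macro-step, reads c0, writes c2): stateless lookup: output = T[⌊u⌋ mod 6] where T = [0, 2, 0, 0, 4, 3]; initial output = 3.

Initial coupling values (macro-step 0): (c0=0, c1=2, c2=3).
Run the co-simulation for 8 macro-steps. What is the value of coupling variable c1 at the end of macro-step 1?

macro 1: S0 reads c2=3 → after 1×micro: 0; S1 reads c2=3 → after 1×micro: 5; S2 reads c0=0 → after 2×micro: 0 ⇒ (c0=0, c1=5, c2=0)
macro 2: S0 reads c2=0 → after 1×micro: 0; S1 reads c2=0 → after 1×micro: 0; S2 reads c0=0 → after 2×micro: 0 ⇒ (c0=0, c1=0, c2=0)
macro 3: S0 reads c2=0 → after 1×micro: 0; S1 reads c2=0 → after 1×micro: 0; S2 reads c0=0 → after 2×micro: 0 ⇒ (c0=0, c1=0, c2=0)
macro 4: S0 reads c2=0 → after 1×micro: 0; S1 reads c2=0 → after 1×micro: 0; S2 reads c0=0 → after 2×micro: 0 ⇒ (c0=0, c1=0, c2=0)
macro 5: S0 reads c2=0 → after 1×micro: 0; S1 reads c2=0 → after 1×micro: 0; S2 reads c0=0 → after 2×micro: 0 ⇒ (c0=0, c1=0, c2=0)
macro 6: S0 reads c2=0 → after 1×micro: 0; S1 reads c2=0 → after 1×micro: 0; S2 reads c0=0 → after 2×micro: 0 ⇒ (c0=0, c1=0, c2=0)
macro 7: S0 reads c2=0 → after 1×micro: 0; S1 reads c2=0 → after 1×micro: 0; S2 reads c0=0 → after 2×micro: 0 ⇒ (c0=0, c1=0, c2=0)
macro 8: S0 reads c2=0 → after 1×micro: 0; S1 reads c2=0 → after 1×micro: 0; S2 reads c0=0 → after 2×micro: 0 ⇒ (c0=0, c1=0, c2=0)

c1 at macro-step 1 = 5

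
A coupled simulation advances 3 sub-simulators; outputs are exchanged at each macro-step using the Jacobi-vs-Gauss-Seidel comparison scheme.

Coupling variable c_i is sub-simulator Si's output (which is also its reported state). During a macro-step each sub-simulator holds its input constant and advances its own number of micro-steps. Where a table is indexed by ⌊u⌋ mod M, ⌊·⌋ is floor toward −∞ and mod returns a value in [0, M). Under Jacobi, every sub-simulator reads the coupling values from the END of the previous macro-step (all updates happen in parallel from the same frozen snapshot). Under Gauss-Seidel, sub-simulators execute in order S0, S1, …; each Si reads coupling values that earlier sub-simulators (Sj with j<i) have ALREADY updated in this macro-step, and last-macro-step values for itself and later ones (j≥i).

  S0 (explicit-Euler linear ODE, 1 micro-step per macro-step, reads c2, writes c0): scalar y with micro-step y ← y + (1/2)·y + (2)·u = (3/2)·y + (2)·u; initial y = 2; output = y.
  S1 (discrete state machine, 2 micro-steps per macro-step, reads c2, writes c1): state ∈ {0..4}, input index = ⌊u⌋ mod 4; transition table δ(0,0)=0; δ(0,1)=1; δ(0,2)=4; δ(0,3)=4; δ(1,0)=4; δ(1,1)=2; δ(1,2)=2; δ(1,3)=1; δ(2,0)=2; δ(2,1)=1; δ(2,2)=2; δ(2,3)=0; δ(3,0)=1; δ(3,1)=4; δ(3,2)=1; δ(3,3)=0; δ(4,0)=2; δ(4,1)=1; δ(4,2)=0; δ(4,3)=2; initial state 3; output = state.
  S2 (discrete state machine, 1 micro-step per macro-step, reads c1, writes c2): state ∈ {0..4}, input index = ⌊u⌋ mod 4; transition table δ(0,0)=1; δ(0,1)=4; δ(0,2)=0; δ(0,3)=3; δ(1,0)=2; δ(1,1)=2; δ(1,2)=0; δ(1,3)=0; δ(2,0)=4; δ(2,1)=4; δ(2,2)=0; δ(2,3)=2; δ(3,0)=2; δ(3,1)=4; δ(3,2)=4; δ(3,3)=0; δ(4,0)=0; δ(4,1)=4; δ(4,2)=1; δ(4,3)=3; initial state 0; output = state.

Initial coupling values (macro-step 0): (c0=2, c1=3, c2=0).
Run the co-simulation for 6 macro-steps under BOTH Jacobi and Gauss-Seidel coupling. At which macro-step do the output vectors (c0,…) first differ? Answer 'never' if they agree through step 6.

first divergence at macro-step: 1

[Jacobi] macro 1: S0 reads c2=0 → after 1×micro: 3; S1 reads c2=0 → after 2×micro: 4; S2 reads c1=3 → after 1×micro: 3 ⇒ (c0=3, c1=4, c2=3)
[Jacobi] macro 2: S0 reads c2=3 → after 1×micro: 21/2; S1 reads c2=3 → after 2×micro: 0; S2 reads c1=4 → after 1×micro: 2 ⇒ (c0=21/2, c1=0, c2=2)
[Jacobi] macro 3: S0 reads c2=2 → after 1×micro: 79/4; S1 reads c2=2 → after 2×micro: 0; S2 reads c1=0 → after 1×micro: 4 ⇒ (c0=79/4, c1=0, c2=4)
[Jacobi] macro 4: S0 reads c2=4 → after 1×micro: 301/8; S1 reads c2=4 → after 2×micro: 0; S2 reads c1=0 → after 1×micro: 0 ⇒ (c0=301/8, c1=0, c2=0)
[Jacobi] macro 5: S0 reads c2=0 → after 1×micro: 903/16; S1 reads c2=0 → after 2×micro: 0; S2 reads c1=0 → after 1×micro: 1 ⇒ (c0=903/16, c1=0, c2=1)
[Jacobi] macro 6: S0 reads c2=1 → after 1×micro: 2773/32; S1 reads c2=1 → after 2×micro: 2; S2 reads c1=0 → after 1×micro: 2 ⇒ (c0=2773/32, c1=2, c2=2)
[Gauss-Seidel] macro 1: S0 reads c2=0 → after 1×micro: 3; S1 reads c2=0 → after 2×micro: 4; S2 reads c1=4 → after 1×micro: 1 ⇒ (c0=3, c1=4, c2=1)
[Gauss-Seidel] macro 2: S0 reads c2=1 → after 1×micro: 13/2; S1 reads c2=1 → after 2×micro: 2; S2 reads c1=2 → after 1×micro: 0 ⇒ (c0=13/2, c1=2, c2=0)
[Gauss-Seidel] macro 3: S0 reads c2=0 → after 1×micro: 39/4; S1 reads c2=0 → after 2×micro: 2; S2 reads c1=2 → after 1×micro: 0 ⇒ (c0=39/4, c1=2, c2=0)
[Gauss-Seidel] macro 4: S0 reads c2=0 → after 1×micro: 117/8; S1 reads c2=0 → after 2×micro: 2; S2 reads c1=2 → after 1×micro: 0 ⇒ (c0=117/8, c1=2, c2=0)
[Gauss-Seidel] macro 5: S0 reads c2=0 → after 1×micro: 351/16; S1 reads c2=0 → after 2×micro: 2; S2 reads c1=2 → after 1×micro: 0 ⇒ (c0=351/16, c1=2, c2=0)
[Gauss-Seidel] macro 6: S0 reads c2=0 → after 1×micro: 1053/32; S1 reads c2=0 → after 2×micro: 2; S2 reads c1=2 → after 1×micro: 0 ⇒ (c0=1053/32, c1=2, c2=0)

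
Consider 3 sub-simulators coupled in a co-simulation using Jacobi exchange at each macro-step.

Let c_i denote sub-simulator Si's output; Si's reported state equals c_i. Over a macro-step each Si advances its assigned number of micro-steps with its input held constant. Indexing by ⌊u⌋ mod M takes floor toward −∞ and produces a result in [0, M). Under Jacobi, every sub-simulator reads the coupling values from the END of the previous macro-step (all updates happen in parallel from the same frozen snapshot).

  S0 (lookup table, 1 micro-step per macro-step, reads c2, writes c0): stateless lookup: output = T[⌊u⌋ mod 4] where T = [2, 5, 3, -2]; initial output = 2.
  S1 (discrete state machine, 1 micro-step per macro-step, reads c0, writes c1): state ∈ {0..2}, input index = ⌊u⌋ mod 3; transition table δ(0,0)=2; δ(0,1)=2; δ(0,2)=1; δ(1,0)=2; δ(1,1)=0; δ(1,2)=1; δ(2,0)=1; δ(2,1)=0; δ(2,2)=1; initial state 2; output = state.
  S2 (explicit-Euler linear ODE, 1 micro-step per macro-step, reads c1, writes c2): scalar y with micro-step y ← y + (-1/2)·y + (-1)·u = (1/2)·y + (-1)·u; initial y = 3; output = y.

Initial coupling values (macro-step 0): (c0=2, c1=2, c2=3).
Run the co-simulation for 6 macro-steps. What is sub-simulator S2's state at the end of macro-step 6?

S2 state at macro-step 6 = -69/64

macro 1: S0 reads c2=3 → after 1×micro: -2; S1 reads c0=2 → after 1×micro: 1; S2 reads c1=2 → after 1×micro: -1/2 ⇒ (c0=-2, c1=1, c2=-1/2)
macro 2: S0 reads c2=-1/2 → after 1×micro: -2; S1 reads c0=-2 → after 1×micro: 0; S2 reads c1=1 → after 1×micro: -5/4 ⇒ (c0=-2, c1=0, c2=-5/4)
macro 3: S0 reads c2=-5/4 → after 1×micro: 3; S1 reads c0=-2 → after 1×micro: 2; S2 reads c1=0 → after 1×micro: -5/8 ⇒ (c0=3, c1=2, c2=-5/8)
macro 4: S0 reads c2=-5/8 → after 1×micro: -2; S1 reads c0=3 → after 1×micro: 1; S2 reads c1=2 → after 1×micro: -37/16 ⇒ (c0=-2, c1=1, c2=-37/16)
macro 5: S0 reads c2=-37/16 → after 1×micro: 5; S1 reads c0=-2 → after 1×micro: 0; S2 reads c1=1 → after 1×micro: -69/32 ⇒ (c0=5, c1=0, c2=-69/32)
macro 6: S0 reads c2=-69/32 → after 1×micro: 5; S1 reads c0=5 → after 1×micro: 1; S2 reads c1=0 → after 1×micro: -69/64 ⇒ (c0=5, c1=1, c2=-69/64)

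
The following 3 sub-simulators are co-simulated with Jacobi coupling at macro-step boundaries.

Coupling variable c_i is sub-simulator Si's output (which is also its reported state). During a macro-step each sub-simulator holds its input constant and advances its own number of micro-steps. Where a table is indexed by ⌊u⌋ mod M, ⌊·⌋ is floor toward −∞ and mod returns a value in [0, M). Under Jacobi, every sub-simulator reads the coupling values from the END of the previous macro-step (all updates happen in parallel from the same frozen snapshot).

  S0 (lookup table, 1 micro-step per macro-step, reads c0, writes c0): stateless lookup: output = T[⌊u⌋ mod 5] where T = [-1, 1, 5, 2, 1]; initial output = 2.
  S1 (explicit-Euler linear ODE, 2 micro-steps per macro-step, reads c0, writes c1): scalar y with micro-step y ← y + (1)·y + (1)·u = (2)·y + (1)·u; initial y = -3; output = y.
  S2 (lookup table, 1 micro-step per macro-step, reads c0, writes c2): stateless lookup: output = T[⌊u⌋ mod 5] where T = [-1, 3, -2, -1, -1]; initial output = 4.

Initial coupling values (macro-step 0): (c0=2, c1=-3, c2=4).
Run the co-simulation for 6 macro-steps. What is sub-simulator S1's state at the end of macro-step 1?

macro 1: S0 reads c0=2 → after 1×micro: 5; S1 reads c0=2 → after 2×micro: -6; S2 reads c0=2 → after 1×micro: -2 ⇒ (c0=5, c1=-6, c2=-2)
macro 2: S0 reads c0=5 → after 1×micro: -1; S1 reads c0=5 → after 2×micro: -9; S2 reads c0=5 → after 1×micro: -1 ⇒ (c0=-1, c1=-9, c2=-1)
macro 3: S0 reads c0=-1 → after 1×micro: 1; S1 reads c0=-1 → after 2×micro: -39; S2 reads c0=-1 → after 1×micro: -1 ⇒ (c0=1, c1=-39, c2=-1)
macro 4: S0 reads c0=1 → after 1×micro: 1; S1 reads c0=1 → after 2×micro: -153; S2 reads c0=1 → after 1×micro: 3 ⇒ (c0=1, c1=-153, c2=3)
macro 5: S0 reads c0=1 → after 1×micro: 1; S1 reads c0=1 → after 2×micro: -609; S2 reads c0=1 → after 1×micro: 3 ⇒ (c0=1, c1=-609, c2=3)
macro 6: S0 reads c0=1 → after 1×micro: 1; S1 reads c0=1 → after 2×micro: -2433; S2 reads c0=1 → after 1×micro: 3 ⇒ (c0=1, c1=-2433, c2=3)

S1 state at macro-step 1 = -6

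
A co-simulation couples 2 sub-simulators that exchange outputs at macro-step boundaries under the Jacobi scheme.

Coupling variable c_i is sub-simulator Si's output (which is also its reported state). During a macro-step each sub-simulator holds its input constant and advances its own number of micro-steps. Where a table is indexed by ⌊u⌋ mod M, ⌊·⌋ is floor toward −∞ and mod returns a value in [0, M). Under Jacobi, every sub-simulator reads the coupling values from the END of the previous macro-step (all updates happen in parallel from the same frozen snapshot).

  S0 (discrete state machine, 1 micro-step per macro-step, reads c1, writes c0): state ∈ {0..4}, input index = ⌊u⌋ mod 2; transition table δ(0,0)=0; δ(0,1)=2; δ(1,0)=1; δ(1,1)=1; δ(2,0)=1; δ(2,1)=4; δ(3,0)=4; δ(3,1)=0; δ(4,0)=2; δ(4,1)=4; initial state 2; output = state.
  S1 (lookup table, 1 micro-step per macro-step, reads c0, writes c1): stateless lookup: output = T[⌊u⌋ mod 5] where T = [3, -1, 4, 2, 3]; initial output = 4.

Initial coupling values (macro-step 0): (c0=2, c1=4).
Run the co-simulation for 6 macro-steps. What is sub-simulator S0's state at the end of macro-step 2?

S0 state at macro-step 2 = 1

macro 1: S0 reads c1=4 → after 1×micro: 1; S1 reads c0=2 → after 1×micro: 4 ⇒ (c0=1, c1=4)
macro 2: S0 reads c1=4 → after 1×micro: 1; S1 reads c0=1 → after 1×micro: -1 ⇒ (c0=1, c1=-1)
macro 3: S0 reads c1=-1 → after 1×micro: 1; S1 reads c0=1 → after 1×micro: -1 ⇒ (c0=1, c1=-1)
macro 4: S0 reads c1=-1 → after 1×micro: 1; S1 reads c0=1 → after 1×micro: -1 ⇒ (c0=1, c1=-1)
macro 5: S0 reads c1=-1 → after 1×micro: 1; S1 reads c0=1 → after 1×micro: -1 ⇒ (c0=1, c1=-1)
macro 6: S0 reads c1=-1 → after 1×micro: 1; S1 reads c0=1 → after 1×micro: -1 ⇒ (c0=1, c1=-1)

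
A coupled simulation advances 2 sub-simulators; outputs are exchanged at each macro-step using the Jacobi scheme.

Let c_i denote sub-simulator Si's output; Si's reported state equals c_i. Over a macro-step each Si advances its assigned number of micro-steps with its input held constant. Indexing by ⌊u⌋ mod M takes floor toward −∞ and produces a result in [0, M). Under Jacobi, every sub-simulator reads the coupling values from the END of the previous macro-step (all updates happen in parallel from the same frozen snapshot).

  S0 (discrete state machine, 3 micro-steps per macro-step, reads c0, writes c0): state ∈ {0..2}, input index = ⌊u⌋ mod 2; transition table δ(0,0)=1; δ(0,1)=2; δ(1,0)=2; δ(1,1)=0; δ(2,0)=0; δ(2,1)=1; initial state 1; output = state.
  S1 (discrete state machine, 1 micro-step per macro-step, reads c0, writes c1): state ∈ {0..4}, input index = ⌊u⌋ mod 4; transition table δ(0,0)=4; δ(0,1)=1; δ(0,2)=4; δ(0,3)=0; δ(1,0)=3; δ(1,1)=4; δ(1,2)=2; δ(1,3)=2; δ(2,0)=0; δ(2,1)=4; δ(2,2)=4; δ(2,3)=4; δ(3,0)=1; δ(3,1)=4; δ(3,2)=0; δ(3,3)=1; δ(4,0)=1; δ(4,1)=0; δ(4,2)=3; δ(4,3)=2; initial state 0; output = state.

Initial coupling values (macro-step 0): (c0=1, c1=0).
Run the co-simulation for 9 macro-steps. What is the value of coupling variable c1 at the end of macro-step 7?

macro 1: S0 reads c0=1 → after 3×micro: 1; S1 reads c0=1 → after 1×micro: 1 ⇒ (c0=1, c1=1)
macro 2: S0 reads c0=1 → after 3×micro: 1; S1 reads c0=1 → after 1×micro: 4 ⇒ (c0=1, c1=4)
macro 3: S0 reads c0=1 → after 3×micro: 1; S1 reads c0=1 → after 1×micro: 0 ⇒ (c0=1, c1=0)
macro 4: S0 reads c0=1 → after 3×micro: 1; S1 reads c0=1 → after 1×micro: 1 ⇒ (c0=1, c1=1)
macro 5: S0 reads c0=1 → after 3×micro: 1; S1 reads c0=1 → after 1×micro: 4 ⇒ (c0=1, c1=4)
macro 6: S0 reads c0=1 → after 3×micro: 1; S1 reads c0=1 → after 1×micro: 0 ⇒ (c0=1, c1=0)
macro 7: S0 reads c0=1 → after 3×micro: 1; S1 reads c0=1 → after 1×micro: 1 ⇒ (c0=1, c1=1)
macro 8: S0 reads c0=1 → after 3×micro: 1; S1 reads c0=1 → after 1×micro: 4 ⇒ (c0=1, c1=4)
macro 9: S0 reads c0=1 → after 3×micro: 1; S1 reads c0=1 → after 1×micro: 0 ⇒ (c0=1, c1=0)

c1 at macro-step 7 = 1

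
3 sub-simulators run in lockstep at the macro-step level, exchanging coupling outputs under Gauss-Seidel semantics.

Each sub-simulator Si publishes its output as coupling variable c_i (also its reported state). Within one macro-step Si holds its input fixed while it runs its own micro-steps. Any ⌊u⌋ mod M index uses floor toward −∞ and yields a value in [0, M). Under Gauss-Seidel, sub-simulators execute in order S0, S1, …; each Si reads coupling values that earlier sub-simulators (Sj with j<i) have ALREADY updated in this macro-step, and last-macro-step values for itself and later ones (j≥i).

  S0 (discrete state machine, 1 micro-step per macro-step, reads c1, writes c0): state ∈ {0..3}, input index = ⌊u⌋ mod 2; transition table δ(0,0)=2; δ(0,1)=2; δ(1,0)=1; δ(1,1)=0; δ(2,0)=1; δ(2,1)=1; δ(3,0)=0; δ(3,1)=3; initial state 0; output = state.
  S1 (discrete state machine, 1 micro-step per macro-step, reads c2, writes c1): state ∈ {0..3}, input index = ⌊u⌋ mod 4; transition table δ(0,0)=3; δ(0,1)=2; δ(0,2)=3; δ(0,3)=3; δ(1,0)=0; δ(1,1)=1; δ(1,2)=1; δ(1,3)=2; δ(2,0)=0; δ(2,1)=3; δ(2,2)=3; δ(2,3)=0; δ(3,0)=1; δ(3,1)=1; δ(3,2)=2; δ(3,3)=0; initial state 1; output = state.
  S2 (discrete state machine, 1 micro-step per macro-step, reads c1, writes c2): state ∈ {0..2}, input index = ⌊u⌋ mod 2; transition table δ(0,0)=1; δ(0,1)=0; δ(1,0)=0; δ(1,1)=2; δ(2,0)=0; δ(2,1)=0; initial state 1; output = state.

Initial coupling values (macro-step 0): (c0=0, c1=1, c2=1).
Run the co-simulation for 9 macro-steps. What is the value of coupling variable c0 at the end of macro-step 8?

c0 at macro-step 8 = 1

macro 1: S0 reads c1=1 → after 1×micro: 2; S1 reads c2=1 → after 1×micro: 1; S2 reads c1=1 → after 1×micro: 2 ⇒ (c0=2, c1=1, c2=2)
macro 2: S0 reads c1=1 → after 1×micro: 1; S1 reads c2=2 → after 1×micro: 1; S2 reads c1=1 → after 1×micro: 0 ⇒ (c0=1, c1=1, c2=0)
macro 3: S0 reads c1=1 → after 1×micro: 0; S1 reads c2=0 → after 1×micro: 0; S2 reads c1=0 → after 1×micro: 1 ⇒ (c0=0, c1=0, c2=1)
macro 4: S0 reads c1=0 → after 1×micro: 2; S1 reads c2=1 → after 1×micro: 2; S2 reads c1=2 → after 1×micro: 0 ⇒ (c0=2, c1=2, c2=0)
macro 5: S0 reads c1=2 → after 1×micro: 1; S1 reads c2=0 → after 1×micro: 0; S2 reads c1=0 → after 1×micro: 1 ⇒ (c0=1, c1=0, c2=1)
macro 6: S0 reads c1=0 → after 1×micro: 1; S1 reads c2=1 → after 1×micro: 2; S2 reads c1=2 → after 1×micro: 0 ⇒ (c0=1, c1=2, c2=0)
macro 7: S0 reads c1=2 → after 1×micro: 1; S1 reads c2=0 → after 1×micro: 0; S2 reads c1=0 → after 1×micro: 1 ⇒ (c0=1, c1=0, c2=1)
macro 8: S0 reads c1=0 → after 1×micro: 1; S1 reads c2=1 → after 1×micro: 2; S2 reads c1=2 → after 1×micro: 0 ⇒ (c0=1, c1=2, c2=0)
macro 9: S0 reads c1=2 → after 1×micro: 1; S1 reads c2=0 → after 1×micro: 0; S2 reads c1=0 → after 1×micro: 1 ⇒ (c0=1, c1=0, c2=1)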